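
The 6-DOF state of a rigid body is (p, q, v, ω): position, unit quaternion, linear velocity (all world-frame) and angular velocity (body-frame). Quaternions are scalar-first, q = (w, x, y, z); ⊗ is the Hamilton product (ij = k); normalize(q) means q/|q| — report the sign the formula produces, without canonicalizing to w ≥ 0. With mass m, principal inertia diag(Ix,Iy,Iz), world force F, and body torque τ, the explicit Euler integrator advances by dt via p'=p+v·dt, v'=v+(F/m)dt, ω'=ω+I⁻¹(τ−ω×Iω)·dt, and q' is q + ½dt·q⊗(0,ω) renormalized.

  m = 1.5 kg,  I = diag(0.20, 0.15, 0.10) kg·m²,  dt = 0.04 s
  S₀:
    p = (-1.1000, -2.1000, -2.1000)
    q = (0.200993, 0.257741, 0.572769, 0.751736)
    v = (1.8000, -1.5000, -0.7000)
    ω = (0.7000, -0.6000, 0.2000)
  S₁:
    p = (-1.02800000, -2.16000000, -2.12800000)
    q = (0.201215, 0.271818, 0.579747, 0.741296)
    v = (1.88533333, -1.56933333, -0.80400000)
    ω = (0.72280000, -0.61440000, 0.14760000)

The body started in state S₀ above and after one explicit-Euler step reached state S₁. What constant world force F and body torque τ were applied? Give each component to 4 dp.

velocity change Δv = (0.08533333, -0.06933333, -0.10400000)
m·(v₁−v₀)/dt = (3.2000, -2.6000, -3.9000)
Δω = ω₁−ω₀ = (0.02280000, -0.01440000, -0.05240000)
τ = I·(Δω/dt) + ω₀×(Iω₀) = (0.1200, -0.0400, -0.1100)

F = (3.2000, -2.6000, -3.9000)
τ = (0.1200, -0.0400, -0.1100)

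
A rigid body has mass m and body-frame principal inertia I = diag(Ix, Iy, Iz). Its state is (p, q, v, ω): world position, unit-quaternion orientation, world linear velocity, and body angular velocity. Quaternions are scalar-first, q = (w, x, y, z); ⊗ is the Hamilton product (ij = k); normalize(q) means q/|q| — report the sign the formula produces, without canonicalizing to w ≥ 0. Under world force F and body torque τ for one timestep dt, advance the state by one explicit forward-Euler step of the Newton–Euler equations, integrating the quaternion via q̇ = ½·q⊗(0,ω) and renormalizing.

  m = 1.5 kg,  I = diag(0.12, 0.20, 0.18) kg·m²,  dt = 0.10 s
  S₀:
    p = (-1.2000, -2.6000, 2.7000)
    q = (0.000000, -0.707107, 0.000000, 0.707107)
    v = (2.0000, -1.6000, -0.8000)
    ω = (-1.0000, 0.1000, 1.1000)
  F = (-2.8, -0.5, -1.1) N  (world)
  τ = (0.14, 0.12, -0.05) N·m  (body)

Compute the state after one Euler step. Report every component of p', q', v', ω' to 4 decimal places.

a = F/m = (-1.8667, -0.3333, -0.7333)
p + v·dt = (-1.0000, -2.7600, 2.6200)
v + (F/m)dt = (1.8133, -1.6333, -0.8733)
angular accel α = (1.1850, 0.2700, -0.2333)
ω + α·dt = (-0.8815, 0.1270, 1.0767)
q⊗(0,ω) = (-1.4849247, -0.0707107, 0.0707107, -0.0707107)
updated quaternion q' = (-0.0740, -0.7087, 0.0035, 0.7016)

p' = (-1.0000, -2.7600, 2.6200)
q' = (-0.0740, -0.7087, 0.0035, 0.7016)
v' = (1.8133, -1.6333, -0.8733)
ω' = (-0.8815, 0.1270, 1.0767)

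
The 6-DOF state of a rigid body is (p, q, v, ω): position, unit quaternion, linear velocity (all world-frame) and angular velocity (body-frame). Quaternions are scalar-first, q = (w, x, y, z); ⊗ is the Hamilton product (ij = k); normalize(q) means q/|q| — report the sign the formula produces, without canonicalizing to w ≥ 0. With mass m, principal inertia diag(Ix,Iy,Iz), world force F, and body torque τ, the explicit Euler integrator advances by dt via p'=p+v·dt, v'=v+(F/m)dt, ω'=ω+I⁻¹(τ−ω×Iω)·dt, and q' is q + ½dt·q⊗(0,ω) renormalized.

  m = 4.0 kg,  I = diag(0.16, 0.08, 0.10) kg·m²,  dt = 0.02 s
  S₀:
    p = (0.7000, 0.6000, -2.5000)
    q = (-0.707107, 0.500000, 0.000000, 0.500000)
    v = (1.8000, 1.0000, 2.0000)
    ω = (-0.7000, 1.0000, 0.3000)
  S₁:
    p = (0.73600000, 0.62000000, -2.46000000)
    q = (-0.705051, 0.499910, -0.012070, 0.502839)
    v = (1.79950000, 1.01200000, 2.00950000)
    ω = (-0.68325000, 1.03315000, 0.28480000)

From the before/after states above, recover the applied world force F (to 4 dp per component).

F = (-0.1000, 2.4000, 1.9000)

Δv = v₁−v₀ = (-0.00050000, 0.01200000, 0.00950000)
applied force F = (-0.1000, 2.4000, 1.9000)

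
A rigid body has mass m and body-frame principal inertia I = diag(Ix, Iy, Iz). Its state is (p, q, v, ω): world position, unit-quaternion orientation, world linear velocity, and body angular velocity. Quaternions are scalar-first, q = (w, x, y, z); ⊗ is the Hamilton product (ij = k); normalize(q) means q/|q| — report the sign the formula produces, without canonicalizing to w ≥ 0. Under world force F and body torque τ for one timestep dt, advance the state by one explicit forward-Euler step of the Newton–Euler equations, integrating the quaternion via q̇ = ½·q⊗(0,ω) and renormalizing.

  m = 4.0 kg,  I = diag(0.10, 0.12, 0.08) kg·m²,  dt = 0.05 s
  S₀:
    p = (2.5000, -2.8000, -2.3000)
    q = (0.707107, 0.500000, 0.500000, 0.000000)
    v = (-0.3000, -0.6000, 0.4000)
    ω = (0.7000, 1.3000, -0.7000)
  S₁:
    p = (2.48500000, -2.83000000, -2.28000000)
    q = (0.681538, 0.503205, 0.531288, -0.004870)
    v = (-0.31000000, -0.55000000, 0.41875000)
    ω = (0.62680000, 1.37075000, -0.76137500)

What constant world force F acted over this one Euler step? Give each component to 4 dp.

Δv = v₁−v₀ = (-0.01000000, 0.05000000, 0.01875000)
applied force F = (-0.8000, 4.0000, 1.5000)

F = (-0.8000, 4.0000, 1.5000)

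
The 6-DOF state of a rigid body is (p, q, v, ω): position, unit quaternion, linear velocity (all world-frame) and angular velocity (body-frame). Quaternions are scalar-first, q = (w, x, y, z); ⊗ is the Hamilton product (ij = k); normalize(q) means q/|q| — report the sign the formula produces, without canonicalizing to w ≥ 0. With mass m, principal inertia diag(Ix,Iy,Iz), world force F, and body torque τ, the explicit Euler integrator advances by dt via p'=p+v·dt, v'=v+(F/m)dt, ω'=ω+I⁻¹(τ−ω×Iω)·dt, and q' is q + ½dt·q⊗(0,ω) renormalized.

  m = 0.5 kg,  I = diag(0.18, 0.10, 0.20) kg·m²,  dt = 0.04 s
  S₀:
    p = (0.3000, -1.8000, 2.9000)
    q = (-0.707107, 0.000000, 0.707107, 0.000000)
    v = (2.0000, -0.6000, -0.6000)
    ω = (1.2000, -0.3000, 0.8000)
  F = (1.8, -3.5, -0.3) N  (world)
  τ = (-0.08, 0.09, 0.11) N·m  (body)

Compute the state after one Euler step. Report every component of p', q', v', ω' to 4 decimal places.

p' = (0.3800, -1.8240, 2.8760)
q' = (-0.7026, -0.0057, 0.7110, -0.0283)
v' = (2.1440, -0.8800, -0.6240)
ω' = (1.1876, -0.2563, 0.8162)

linear accel F/m = (3.6000, -7.0000, -0.6000)
new position p' = (0.3800, -1.8240, 2.8760)
v + (F/m)dt = (2.1440, -0.8800, -0.6240)
(τ − ω×Iω)/I = (-0.3111, 1.0920, 0.4060)
new body rate ω' = (1.1876, -0.2563, 0.8162)
Hamilton product q⊗(0,ω) = (0.2121321, -0.2828428, 0.2121321, -1.4142140)
updated quaternion q' = (-0.7026, -0.0057, 0.7110, -0.0283)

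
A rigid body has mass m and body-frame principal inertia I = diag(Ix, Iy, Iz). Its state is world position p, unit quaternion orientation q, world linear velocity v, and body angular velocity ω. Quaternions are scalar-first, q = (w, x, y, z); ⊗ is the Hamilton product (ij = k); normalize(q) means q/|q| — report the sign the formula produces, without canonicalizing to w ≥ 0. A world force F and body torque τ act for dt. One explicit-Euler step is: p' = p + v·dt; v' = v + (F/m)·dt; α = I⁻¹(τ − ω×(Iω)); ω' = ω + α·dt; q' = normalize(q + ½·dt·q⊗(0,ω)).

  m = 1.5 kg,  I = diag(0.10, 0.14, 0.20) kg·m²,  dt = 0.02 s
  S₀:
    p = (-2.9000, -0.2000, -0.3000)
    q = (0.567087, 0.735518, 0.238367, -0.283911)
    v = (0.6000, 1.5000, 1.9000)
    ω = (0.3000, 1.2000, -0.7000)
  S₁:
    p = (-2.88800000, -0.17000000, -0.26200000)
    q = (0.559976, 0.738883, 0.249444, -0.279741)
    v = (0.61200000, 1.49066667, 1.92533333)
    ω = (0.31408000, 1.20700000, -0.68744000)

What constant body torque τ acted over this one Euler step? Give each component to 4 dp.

ω₁ − ω₀ = (0.01408000, 0.00700000, 0.01256000)
gyro term ω₀×Iω₀ = (-0.0504, 0.0210, 0.0144)
I·α + gyro = (0.0200, 0.0700, 0.1400)

τ = (0.0200, 0.0700, 0.1400)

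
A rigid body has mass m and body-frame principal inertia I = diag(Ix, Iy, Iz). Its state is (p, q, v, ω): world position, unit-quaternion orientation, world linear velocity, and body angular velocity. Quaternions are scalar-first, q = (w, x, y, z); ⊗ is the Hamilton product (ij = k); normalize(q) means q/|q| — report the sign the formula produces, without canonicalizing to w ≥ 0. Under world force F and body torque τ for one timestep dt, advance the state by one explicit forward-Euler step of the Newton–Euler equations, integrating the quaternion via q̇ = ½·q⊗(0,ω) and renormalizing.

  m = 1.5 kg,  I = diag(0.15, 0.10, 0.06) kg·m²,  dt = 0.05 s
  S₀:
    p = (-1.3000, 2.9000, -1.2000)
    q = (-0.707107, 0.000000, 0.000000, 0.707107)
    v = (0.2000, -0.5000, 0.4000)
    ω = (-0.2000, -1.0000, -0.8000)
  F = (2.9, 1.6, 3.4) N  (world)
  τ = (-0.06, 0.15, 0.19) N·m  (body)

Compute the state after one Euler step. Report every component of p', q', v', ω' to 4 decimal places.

p' = (-1.2900, 2.8750, -1.1800)
q' = (-0.6926, 0.0212, 0.0141, 0.7209)
v' = (0.2967, -0.4467, 0.5133)
ω' = (-0.2093, -0.9322, -0.6333)

α = I⁻¹(τ − ω×Iω) = (-0.1867, 1.3560, 3.3333)
new body rate ω' = (-0.2093, -0.9322, -0.6333)
2q̇ = q⊗(0,ω) = (0.5656856, 0.8485284, 0.5656856, 0.5656856)
q' = normalize(q + ½dt·q⊗(0,ω)) = (-0.6926, 0.0212, 0.0141, 0.7209)
new position p' = (-1.2900, 2.8750, -1.1800)
v + (F/m)dt = (0.2967, -0.4467, 0.5133)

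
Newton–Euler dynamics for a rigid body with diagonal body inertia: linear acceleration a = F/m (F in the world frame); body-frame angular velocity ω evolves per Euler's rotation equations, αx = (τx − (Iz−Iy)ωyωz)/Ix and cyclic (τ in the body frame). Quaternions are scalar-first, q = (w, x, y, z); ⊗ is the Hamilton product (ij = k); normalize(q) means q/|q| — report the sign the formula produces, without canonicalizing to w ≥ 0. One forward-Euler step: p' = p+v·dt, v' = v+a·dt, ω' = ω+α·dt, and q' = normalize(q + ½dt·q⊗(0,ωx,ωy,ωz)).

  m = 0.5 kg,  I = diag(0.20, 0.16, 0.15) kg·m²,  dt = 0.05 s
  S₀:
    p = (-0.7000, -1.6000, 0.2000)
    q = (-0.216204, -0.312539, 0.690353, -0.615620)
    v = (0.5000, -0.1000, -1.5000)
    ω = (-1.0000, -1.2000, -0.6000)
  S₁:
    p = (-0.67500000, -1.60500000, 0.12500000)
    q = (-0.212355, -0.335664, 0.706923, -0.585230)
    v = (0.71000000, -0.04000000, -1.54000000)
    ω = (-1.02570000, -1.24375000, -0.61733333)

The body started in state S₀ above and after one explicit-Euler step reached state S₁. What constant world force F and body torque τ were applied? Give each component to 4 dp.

F = (2.1000, 0.6000, -0.4000)
τ = (-0.1100, -0.1100, -0.1000)

ω₁ − ω₀ = (-0.02570000, -0.04375000, -0.01733333)
gyro term ω₀×Iω₀ = (-0.0072, 0.0300, -0.0480)
I·α + gyro = (-0.1100, -0.1100, -0.1000)
v₁ − v₀ = (0.21000000, 0.06000000, -0.04000000)
applied force F = (2.1000, 0.6000, -0.4000)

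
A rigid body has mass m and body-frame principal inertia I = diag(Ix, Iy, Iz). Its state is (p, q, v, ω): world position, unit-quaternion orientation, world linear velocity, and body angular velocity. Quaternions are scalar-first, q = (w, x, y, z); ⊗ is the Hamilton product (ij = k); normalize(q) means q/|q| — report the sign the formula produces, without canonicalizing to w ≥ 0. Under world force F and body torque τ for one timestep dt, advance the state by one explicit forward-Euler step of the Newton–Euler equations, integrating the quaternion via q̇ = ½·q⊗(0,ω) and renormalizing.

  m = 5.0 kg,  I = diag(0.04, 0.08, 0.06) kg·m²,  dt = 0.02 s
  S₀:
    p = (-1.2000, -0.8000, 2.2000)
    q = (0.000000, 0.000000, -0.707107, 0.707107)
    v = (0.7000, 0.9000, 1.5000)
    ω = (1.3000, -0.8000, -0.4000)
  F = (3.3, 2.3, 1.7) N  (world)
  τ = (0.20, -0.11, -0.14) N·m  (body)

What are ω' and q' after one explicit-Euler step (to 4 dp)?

ω' = (1.4032, -0.8301, -0.4328)
q' = (-0.0028, 0.0085, -0.6978, 0.7162)

precession coupling ω×(Iω) = (-0.0064, 0.0104, -0.0416)
angular accel α = (5.1600, -1.5050, -1.6400)
new body rate ω' = (1.4032, -0.8301, -0.4328)
q⊗(0,ω) = (-0.2828428, 0.8485284, 0.9192391, 0.9192391)
q' = normalize(q + ½dt·q⊗(0,ω)) = (-0.0028, 0.0085, -0.6978, 0.7162)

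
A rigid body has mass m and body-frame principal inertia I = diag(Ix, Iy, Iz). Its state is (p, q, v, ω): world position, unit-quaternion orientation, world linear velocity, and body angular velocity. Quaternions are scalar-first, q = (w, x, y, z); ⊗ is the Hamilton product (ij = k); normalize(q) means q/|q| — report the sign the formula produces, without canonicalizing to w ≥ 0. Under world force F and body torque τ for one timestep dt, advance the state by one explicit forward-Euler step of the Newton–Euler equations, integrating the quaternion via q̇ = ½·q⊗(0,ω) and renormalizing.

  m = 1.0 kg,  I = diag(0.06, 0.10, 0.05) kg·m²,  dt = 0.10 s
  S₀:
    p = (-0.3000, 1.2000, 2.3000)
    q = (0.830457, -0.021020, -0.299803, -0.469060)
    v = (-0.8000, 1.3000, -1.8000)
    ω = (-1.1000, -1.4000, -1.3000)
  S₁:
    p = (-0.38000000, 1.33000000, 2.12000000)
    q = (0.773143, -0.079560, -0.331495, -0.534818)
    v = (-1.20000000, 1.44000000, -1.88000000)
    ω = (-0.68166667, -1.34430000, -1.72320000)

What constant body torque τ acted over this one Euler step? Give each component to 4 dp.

τ = (0.1600, 0.0700, -0.1500)

rate change Δω = (0.41833333, 0.05570000, -0.42320000)
gyro term ω₀×Iω₀ = (-0.0910, 0.0143, 0.0616)
I·α + gyro = (0.1600, 0.0700, -0.1500)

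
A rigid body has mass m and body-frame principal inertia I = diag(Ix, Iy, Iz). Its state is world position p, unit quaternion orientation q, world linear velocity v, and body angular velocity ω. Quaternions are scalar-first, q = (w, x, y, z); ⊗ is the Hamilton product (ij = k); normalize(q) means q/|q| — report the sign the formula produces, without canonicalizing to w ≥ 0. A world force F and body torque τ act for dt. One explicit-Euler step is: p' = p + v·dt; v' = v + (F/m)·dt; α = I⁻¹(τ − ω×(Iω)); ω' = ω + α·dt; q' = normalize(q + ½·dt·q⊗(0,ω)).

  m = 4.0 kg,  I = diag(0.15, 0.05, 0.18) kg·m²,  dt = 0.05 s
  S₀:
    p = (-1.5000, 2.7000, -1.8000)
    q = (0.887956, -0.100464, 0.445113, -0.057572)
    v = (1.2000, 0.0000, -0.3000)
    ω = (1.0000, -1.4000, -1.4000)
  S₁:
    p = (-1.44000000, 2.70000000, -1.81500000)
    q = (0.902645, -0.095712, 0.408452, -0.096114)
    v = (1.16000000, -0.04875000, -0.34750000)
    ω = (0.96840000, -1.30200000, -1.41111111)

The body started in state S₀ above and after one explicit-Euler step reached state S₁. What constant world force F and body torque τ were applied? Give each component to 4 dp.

F = (-3.2000, -3.9000, -3.8000)
τ = (0.1600, 0.1400, 0.1000)

Δv = v₁−v₀ = (-0.04000000, -0.04875000, -0.04750000)
F = m·Δv/dt = (-3.2000, -3.9000, -3.8000)
Δω = ω₁−ω₀ = (-0.03160000, 0.09800000, -0.01111111)
precession coupling = (0.2548, 0.0420, 0.1400)
τ = I·(Δω/dt) + ω₀×(Iω₀) = (0.1600, 0.1400, 0.1000)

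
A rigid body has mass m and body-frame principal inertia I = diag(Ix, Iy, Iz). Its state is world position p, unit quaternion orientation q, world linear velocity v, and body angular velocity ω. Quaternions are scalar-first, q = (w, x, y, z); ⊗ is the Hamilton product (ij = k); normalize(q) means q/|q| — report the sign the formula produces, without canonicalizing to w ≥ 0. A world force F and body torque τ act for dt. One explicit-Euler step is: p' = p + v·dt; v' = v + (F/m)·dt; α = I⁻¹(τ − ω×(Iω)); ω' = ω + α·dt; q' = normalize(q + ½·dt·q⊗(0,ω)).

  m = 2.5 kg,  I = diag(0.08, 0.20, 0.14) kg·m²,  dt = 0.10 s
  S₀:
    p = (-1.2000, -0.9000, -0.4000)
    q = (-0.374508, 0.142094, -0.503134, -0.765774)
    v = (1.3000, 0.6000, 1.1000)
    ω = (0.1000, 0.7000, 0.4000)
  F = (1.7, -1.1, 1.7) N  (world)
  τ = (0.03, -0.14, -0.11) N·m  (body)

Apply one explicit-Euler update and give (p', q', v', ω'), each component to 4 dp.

p' = p + v·dt = (-1.0700, -0.8400, -0.2900)
v' = v + a·dt = (1.3680, 0.5560, 1.1680)
gyro term ω×Iω = (-0.0168, -0.0024, 0.0084)
angular accel α = (0.5850, -0.6880, -0.8457)
new body rate ω' = (0.1585, 0.6312, 0.3154)
2q̇ = q⊗(0,ω) = (0.6442940, 0.2973374, -0.3955706, -0.0000240)
q + ½dt·q⊗(0,ω), renormalized = (-0.3420, 0.1568, -0.5225, -0.7651)

p' = (-1.0700, -0.8400, -0.2900)
q' = (-0.3420, 0.1568, -0.5225, -0.7651)
v' = (1.3680, 0.5560, 1.1680)
ω' = (0.1585, 0.6312, 0.3154)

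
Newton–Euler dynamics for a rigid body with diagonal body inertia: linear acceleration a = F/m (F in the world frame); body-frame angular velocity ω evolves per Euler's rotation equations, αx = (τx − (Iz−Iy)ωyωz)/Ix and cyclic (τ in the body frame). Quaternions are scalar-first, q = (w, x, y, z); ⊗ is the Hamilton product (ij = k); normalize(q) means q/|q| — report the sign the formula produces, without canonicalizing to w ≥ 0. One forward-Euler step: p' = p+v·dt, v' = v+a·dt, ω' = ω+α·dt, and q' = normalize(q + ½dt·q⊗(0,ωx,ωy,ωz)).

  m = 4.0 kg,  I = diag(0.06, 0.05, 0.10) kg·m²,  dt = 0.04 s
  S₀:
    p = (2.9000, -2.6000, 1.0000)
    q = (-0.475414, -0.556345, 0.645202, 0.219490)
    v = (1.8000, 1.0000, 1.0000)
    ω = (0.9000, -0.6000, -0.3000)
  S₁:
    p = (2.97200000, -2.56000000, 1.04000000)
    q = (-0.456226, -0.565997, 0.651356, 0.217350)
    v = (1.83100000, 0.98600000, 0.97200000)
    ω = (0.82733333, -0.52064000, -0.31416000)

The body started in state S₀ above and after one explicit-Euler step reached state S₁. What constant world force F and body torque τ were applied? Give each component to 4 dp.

F = (3.1000, -1.4000, -2.8000)
τ = (-0.1000, 0.1100, -0.0300)

ω₁ − ω₀ = (-0.07266667, 0.07936000, -0.01416000)
ω₀×(Iω₀) = (0.0090, 0.0108, 0.0054)
applied torque τ = (-0.1000, 0.1100, -0.0300)
Δv = v₁−v₀ = (0.03100000, -0.01400000, -0.02800000)
F = m·Δv/dt = (3.1000, -1.4000, -2.8000)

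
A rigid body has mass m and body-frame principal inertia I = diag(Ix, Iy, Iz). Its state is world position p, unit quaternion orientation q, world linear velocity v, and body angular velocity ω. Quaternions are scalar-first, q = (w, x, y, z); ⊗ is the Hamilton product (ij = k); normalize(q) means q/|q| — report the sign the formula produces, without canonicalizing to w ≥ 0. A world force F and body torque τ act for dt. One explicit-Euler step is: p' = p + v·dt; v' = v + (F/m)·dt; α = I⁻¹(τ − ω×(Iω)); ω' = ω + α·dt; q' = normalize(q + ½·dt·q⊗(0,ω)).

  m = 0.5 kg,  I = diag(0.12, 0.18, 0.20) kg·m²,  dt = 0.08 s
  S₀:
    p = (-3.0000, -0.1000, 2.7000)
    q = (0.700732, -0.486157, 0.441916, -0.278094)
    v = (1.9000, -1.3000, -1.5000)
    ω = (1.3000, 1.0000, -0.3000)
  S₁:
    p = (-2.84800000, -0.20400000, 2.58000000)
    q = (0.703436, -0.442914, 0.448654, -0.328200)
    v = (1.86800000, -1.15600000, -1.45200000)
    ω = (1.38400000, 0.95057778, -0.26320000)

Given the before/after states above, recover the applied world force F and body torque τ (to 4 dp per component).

v₁ − v₀ = (-0.03200000, 0.14400000, 0.04800000)
F = m·Δv/dt = (-0.2000, 0.9000, 0.3000)
Δω = ω₁−ω₀ = (0.08400000, -0.04942222, 0.03680000)
precession coupling = (-0.0060, 0.0312, 0.0780)
applied torque τ = (0.1200, -0.0800, 0.1700)

F = (-0.2000, 0.9000, 0.3000)
τ = (0.1200, -0.0800, 0.1700)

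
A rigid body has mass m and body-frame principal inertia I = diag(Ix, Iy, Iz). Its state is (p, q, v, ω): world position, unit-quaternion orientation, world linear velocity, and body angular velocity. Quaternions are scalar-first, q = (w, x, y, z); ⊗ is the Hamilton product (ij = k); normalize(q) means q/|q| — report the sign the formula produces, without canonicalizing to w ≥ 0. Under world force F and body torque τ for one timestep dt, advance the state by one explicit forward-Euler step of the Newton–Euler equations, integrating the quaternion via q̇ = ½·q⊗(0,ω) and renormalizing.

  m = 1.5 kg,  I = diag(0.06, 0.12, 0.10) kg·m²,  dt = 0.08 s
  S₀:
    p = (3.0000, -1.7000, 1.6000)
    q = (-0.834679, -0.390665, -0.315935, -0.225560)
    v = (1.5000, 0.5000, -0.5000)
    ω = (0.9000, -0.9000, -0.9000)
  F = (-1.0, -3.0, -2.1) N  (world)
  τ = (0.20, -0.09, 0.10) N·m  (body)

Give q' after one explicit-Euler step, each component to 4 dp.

q' = (-0.8385, -0.4167, -0.3075, -0.1697)

Hamilton product q⊗(0,ω) = (-0.1357470, -0.6698736, 0.1966086, 1.3871511)
updated quaternion q' = (-0.8385, -0.4167, -0.3075, -0.1697)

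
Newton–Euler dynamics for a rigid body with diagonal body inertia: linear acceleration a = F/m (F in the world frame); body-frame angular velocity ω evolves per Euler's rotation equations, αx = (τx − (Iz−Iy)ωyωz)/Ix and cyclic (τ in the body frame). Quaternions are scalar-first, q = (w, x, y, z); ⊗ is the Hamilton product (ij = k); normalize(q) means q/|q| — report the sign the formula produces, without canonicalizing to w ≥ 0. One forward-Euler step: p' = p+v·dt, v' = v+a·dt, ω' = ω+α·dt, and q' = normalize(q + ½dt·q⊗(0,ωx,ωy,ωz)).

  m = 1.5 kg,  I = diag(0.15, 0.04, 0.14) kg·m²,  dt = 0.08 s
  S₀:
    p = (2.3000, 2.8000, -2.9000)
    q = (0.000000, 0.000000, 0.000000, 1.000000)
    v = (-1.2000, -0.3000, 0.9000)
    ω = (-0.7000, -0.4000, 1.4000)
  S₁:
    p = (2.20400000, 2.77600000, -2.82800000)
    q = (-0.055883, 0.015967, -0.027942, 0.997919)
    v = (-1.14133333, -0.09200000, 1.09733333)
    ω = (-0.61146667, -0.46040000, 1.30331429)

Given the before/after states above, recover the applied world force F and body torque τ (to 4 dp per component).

ω₁ − ω₀ = (0.08853333, -0.06040000, -0.09668571)
applied torque τ = (0.1100, -0.0400, -0.2000)
velocity change Δv = (0.05866667, 0.20800000, 0.19733333)
F = m·Δv/dt = (1.1000, 3.9000, 3.7000)

F = (1.1000, 3.9000, 3.7000)
τ = (0.1100, -0.0400, -0.2000)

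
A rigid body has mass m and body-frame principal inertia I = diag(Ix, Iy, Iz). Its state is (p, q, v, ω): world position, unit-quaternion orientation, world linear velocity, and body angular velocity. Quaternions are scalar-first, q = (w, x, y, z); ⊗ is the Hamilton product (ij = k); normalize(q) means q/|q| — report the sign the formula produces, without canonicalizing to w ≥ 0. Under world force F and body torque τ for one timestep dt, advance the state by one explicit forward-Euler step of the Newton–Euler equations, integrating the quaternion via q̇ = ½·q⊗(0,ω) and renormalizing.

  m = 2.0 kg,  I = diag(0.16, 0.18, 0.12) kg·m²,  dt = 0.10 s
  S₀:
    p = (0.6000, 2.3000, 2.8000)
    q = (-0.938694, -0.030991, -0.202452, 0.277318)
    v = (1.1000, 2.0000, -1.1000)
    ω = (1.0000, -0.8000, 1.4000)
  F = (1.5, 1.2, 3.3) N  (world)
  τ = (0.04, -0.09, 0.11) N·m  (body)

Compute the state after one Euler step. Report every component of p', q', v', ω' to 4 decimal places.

p' = (0.7100, 2.5000, 2.6900)
q' = (-0.9603, -0.0806, -0.1482, 0.2220)
v' = (1.1750, 2.0600, -0.9350)
ω' = (0.9830, -0.8811, 1.5050)

linear accel F/m = (0.7500, 0.6000, 1.6500)
new position p' = (0.7100, 2.5000, 2.6900)
v + (F/m)dt = (1.1750, 2.0600, -0.9350)
ω×(Iω) gyroscopic = (0.0672, 0.0560, -0.0160)
angular accel α = (-0.1700, -0.8111, 1.0500)
new body rate ω' = (0.9830, -0.8811, 1.5050)
2q̇ = q⊗(0,ω) = (-0.5192158, -1.0002724, 1.0716606, -1.0869268)
q + ½dt·q⊗(0,ω), renormalized = (-0.9603, -0.0806, -0.1482, 0.2220)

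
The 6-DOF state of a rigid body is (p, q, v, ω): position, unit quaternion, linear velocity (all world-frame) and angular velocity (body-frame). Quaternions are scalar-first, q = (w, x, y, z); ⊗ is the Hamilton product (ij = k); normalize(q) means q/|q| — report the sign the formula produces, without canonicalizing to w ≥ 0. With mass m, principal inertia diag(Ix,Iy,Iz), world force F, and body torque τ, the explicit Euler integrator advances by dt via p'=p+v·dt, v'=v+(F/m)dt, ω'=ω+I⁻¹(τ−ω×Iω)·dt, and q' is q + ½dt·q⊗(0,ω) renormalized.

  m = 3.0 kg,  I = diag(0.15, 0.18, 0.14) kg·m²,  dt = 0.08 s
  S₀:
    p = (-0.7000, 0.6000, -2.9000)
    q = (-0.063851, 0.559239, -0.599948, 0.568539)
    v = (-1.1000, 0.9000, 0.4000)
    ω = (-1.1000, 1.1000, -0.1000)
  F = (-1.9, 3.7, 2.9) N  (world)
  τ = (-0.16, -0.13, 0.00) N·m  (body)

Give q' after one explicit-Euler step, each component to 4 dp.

q⊗(0,ω) = (1.3319596, -0.4951620, -0.6397051, -0.0383948)
updated quaternion q' = (-0.0106, 0.5384, -0.6243, 0.5659)

q' = (-0.0106, 0.5384, -0.6243, 0.5659)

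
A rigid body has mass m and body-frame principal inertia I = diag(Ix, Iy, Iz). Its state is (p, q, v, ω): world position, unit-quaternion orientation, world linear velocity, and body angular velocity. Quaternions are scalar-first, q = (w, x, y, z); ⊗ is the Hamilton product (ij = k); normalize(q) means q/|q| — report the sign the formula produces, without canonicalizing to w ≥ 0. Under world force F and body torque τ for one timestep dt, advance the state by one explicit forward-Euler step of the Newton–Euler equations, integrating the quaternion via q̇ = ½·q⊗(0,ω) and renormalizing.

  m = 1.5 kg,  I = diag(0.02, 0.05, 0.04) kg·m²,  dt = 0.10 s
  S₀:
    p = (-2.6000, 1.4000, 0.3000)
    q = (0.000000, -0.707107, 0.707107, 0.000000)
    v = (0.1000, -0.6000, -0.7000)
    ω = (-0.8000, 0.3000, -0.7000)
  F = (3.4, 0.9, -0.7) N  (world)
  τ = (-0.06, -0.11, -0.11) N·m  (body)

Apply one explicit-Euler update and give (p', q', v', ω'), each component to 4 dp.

p' = (-2.5900, 1.3400, 0.2300)
q' = (-0.0388, -0.7307, 0.6813, 0.0177)
v' = (0.3267, -0.5400, -0.7467)
ω' = (-1.1105, 0.1024, -0.9570)

gyro term ω×Iω = (0.0021, -0.0112, -0.0072)
α = I⁻¹(τ − ω×Iω) = (-3.1050, -1.9760, -2.5700)
ω + α·dt = (-1.1105, 0.1024, -0.9570)
2q̇ = q⊗(0,ω) = (-0.7778177, -0.4949749, -0.4949749, 0.3535535)
q + ½dt·q⊗(0,ω), renormalized = (-0.0388, -0.7307, 0.6813, 0.0177)
p' = p + v·dt = (-2.5900, 1.3400, 0.2300)
new velocity v' = (0.3267, -0.5400, -0.7467)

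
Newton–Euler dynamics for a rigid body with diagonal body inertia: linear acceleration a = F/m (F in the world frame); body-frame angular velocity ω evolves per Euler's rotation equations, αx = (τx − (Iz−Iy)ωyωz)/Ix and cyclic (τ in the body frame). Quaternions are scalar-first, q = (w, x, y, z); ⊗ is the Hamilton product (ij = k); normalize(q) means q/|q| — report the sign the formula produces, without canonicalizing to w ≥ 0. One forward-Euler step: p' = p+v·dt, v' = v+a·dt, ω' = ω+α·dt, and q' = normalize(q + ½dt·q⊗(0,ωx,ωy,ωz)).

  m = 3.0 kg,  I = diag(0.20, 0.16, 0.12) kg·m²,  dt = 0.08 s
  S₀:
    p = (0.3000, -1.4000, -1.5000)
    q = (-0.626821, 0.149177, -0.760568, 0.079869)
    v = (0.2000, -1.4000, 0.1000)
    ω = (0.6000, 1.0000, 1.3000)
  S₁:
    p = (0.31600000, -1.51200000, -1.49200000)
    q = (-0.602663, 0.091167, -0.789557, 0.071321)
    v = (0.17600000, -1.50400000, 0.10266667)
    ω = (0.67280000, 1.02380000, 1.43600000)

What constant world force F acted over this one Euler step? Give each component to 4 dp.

v₁ − v₀ = (-0.02400000, -0.10400000, 0.00266667)
applied force F = (-0.9000, -3.9000, 0.1000)

F = (-0.9000, -3.9000, 0.1000)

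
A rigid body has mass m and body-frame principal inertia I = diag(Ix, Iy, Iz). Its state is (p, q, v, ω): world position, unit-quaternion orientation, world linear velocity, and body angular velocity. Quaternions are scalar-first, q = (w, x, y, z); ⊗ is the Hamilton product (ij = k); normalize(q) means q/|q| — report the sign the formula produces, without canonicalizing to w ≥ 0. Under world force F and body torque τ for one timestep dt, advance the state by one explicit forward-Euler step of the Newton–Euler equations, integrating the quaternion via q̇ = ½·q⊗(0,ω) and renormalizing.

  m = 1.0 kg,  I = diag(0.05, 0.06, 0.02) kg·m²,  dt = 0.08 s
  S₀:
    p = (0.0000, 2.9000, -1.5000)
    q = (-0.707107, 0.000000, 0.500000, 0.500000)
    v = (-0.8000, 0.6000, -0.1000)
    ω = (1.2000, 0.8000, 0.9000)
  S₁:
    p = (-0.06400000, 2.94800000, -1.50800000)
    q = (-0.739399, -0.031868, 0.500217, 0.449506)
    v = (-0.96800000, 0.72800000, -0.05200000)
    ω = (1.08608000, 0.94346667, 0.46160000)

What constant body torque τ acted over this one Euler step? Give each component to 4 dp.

Δω = ω₁−ω₀ = (-0.11392000, 0.14346667, -0.43840000)
I·α + gyro = (-0.1000, 0.1400, -0.1000)

τ = (-0.1000, 0.1400, -0.1000)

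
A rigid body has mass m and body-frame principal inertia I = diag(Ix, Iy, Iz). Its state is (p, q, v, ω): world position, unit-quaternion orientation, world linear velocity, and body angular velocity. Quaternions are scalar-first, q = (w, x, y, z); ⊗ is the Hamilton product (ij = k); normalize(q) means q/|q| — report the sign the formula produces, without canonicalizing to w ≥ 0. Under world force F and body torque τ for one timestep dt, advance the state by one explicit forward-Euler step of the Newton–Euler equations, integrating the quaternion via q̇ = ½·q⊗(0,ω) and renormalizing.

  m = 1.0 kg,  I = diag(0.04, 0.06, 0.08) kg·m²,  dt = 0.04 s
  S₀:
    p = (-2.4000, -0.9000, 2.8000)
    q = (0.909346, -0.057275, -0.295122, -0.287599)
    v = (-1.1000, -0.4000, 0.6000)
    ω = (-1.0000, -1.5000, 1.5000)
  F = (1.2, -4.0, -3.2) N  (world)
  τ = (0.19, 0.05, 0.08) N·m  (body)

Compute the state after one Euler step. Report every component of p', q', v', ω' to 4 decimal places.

p' = (-2.4440, -0.9160, 2.8240)
q' = (0.9070, -0.0928, -0.3146, -0.2642)
v' = (-1.0520, -0.5600, 0.4720)
ω' = (-0.7650, -1.5067, 1.5250)

a = (1.2000, -4.0000, -3.2000)
new position p' = (-2.4440, -0.9160, 2.8240)
v + (F/m)dt = (-1.0520, -0.5600, 0.4720)
gyro term ω×Iω = (-0.0450, 0.0600, 0.0300)
(τ − ω×Iω)/I = (5.8750, -0.1667, 0.6250)
ω' = ω + α·dt = (-0.7650, -1.5067, 1.5250)
Hamilton product q⊗(0,ω) = (-0.0685595, -1.7834275, -0.9905075, 1.1548095)
updated quaternion q' = (0.9070, -0.0928, -0.3146, -0.2642)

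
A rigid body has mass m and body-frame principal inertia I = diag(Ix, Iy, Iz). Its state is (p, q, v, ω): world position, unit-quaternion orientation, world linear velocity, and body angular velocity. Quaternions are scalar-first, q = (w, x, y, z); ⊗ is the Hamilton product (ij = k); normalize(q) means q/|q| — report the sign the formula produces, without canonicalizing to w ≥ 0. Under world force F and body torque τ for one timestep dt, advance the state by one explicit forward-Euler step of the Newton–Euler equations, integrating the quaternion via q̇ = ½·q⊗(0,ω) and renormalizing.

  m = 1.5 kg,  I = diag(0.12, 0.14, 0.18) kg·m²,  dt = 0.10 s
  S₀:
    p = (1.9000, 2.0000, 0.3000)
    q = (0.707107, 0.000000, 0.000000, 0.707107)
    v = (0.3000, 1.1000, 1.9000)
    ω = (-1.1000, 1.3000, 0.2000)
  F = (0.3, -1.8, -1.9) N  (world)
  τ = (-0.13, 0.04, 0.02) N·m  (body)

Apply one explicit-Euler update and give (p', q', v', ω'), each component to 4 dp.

p' = (1.9300, 2.1100, 0.4900)
q' = (0.6975, -0.0845, 0.0070, 0.7116)
v' = (0.3200, 0.9800, 1.7733)
ω' = (-1.2170, 1.3191, 0.2270)

p + v·dt = (1.9300, 2.1100, 0.4900)
v + (F/m)dt = (0.3200, 0.9800, 1.7733)
ω×(Iω) gyroscopic = (0.0104, 0.0132, -0.0286)
α = I⁻¹(τ − ω×Iω) = (-1.1700, 0.1914, 0.2700)
new body rate ω' = (-1.2170, 1.3191, 0.2270)
Hamilton product q⊗(0,ω) = (-0.1414214, -1.6970568, 0.1414214, 0.1414214)
q' = normalize(q + ½dt·q⊗(0,ω)) = (0.6975, -0.0845, 0.0070, 0.7116)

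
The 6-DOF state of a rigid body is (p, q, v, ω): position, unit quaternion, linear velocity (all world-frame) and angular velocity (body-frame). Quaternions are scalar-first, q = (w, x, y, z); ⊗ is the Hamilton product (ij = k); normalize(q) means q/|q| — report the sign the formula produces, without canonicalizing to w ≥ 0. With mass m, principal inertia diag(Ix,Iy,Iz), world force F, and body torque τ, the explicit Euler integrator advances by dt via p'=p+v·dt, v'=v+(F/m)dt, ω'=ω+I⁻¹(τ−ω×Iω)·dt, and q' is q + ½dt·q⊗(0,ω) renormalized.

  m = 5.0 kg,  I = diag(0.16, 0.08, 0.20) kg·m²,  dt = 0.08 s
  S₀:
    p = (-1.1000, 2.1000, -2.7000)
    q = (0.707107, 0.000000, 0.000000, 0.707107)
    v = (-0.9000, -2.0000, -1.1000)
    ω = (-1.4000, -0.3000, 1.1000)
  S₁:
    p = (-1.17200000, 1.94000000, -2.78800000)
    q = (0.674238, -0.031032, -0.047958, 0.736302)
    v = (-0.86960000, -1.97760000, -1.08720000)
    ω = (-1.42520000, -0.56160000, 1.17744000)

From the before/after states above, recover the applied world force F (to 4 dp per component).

velocity change Δv = (0.03040000, 0.02240000, 0.01280000)
F = m·Δv/dt = (1.9000, 1.4000, 0.8000)

F = (1.9000, 1.4000, 0.8000)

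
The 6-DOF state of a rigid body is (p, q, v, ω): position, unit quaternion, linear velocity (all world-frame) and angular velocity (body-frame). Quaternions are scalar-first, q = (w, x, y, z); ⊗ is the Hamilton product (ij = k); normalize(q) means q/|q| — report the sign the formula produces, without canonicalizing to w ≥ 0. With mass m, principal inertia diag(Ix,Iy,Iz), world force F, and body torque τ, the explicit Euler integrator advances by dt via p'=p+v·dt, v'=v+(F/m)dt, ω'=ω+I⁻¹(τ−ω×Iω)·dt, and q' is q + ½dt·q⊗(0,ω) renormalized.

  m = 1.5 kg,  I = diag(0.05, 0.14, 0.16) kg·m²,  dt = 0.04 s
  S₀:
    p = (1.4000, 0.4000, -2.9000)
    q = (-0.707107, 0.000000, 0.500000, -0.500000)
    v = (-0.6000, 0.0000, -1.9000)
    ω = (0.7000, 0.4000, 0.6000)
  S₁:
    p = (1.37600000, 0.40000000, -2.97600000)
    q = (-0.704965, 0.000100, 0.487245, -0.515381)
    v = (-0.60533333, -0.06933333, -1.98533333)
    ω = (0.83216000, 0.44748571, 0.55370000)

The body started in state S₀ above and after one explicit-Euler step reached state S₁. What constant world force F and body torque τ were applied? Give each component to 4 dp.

velocity change Δv = (-0.00533333, -0.06933333, -0.08533333)
m·(v₁−v₀)/dt = (-0.2000, -2.6000, -3.2000)
rate change Δω = (0.13216000, 0.04748571, -0.04630000)
τ = I·(Δω/dt) + ω₀×(Iω₀) = (0.1700, 0.1200, -0.1600)

F = (-0.2000, -2.6000, -3.2000)
τ = (0.1700, 0.1200, -0.1600)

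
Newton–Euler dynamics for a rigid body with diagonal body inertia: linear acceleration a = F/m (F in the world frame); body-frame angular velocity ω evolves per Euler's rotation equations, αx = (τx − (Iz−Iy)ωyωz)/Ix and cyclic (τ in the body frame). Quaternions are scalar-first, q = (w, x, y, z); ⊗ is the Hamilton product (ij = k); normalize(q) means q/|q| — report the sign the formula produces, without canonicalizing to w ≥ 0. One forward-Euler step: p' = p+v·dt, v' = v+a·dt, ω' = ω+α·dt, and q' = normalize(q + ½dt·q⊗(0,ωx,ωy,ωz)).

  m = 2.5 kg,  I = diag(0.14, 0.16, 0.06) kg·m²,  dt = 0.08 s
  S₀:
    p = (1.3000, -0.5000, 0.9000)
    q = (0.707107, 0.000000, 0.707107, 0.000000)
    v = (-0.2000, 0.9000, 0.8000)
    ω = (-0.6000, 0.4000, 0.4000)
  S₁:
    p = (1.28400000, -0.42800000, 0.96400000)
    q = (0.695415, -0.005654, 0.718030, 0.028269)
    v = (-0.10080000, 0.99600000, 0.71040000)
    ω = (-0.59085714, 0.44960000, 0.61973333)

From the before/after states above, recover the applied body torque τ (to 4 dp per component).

Δω = ω₁−ω₀ = (0.00914286, 0.04960000, 0.21973333)
precession coupling = (-0.0160, -0.0192, -0.0048)
τ = I·(Δω/dt) + ω₀×(Iω₀) = (0.0000, 0.0800, 0.1600)

τ = (0.0000, 0.0800, 0.1600)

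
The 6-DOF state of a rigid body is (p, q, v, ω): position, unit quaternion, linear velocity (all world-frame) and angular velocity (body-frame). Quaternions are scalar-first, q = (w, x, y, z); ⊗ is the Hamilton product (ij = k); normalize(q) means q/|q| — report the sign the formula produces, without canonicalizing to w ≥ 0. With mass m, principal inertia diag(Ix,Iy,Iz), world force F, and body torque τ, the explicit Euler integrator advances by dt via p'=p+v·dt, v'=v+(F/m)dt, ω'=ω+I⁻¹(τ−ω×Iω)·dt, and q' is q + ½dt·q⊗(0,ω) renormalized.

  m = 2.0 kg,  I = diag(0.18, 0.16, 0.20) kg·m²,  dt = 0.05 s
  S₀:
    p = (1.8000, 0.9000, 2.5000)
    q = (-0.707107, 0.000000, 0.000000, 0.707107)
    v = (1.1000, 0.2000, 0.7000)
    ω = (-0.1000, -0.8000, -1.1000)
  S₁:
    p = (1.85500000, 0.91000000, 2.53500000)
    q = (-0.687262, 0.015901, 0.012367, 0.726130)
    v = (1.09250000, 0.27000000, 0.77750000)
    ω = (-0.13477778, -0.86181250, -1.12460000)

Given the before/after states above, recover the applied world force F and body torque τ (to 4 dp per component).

F = (-0.3000, 2.8000, 3.1000)
τ = (-0.0900, -0.2000, -0.1000)

rate change Δω = (-0.03477778, -0.06181250, -0.02460000)
applied torque τ = (-0.0900, -0.2000, -0.1000)
v₁ − v₀ = (-0.00750000, 0.07000000, 0.07750000)
applied force F = (-0.3000, 2.8000, 3.1000)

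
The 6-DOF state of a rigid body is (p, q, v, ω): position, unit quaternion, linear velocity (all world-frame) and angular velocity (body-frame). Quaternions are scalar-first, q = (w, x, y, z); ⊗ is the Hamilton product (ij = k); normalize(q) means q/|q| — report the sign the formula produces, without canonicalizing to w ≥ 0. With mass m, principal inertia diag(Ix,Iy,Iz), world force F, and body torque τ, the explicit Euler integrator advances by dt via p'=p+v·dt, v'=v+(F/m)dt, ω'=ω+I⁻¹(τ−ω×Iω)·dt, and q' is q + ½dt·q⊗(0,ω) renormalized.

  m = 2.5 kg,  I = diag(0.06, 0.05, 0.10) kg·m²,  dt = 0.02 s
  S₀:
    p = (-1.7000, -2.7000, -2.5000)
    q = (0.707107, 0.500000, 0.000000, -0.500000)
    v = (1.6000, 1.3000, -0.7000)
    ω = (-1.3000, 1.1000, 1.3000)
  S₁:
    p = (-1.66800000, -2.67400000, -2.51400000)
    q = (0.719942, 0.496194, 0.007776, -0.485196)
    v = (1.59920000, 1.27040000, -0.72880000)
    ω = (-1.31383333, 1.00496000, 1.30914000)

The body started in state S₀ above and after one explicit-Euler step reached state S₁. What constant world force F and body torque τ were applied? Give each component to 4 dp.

Δv = v₁−v₀ = (-0.00080000, -0.02960000, -0.02880000)
F = m·Δv/dt = (-0.1000, -3.7000, -3.6000)
ω₁ − ω₀ = (-0.01383333, -0.09504000, 0.00914000)
I·α + gyro = (0.0300, -0.1700, 0.0600)

F = (-0.1000, -3.7000, -3.6000)
τ = (0.0300, -0.1700, 0.0600)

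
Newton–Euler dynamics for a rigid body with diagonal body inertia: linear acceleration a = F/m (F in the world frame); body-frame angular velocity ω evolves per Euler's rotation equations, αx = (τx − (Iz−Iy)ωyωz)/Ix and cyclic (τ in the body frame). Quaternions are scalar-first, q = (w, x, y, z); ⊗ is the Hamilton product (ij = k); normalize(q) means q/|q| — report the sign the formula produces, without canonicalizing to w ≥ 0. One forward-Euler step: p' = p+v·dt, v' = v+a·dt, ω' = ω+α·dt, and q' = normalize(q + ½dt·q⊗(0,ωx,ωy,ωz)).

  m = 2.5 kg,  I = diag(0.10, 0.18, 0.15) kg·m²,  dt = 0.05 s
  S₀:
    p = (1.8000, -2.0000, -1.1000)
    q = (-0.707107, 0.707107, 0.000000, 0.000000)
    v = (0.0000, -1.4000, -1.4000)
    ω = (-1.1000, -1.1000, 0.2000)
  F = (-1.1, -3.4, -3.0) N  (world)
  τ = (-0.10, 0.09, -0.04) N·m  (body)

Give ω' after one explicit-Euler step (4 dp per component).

ω' = (-1.1533, -1.0781, 0.1544)

angular accel α = (-1.0660, 0.4389, -0.9120)
ω + α·dt = (-1.1533, -1.0781, 0.1544)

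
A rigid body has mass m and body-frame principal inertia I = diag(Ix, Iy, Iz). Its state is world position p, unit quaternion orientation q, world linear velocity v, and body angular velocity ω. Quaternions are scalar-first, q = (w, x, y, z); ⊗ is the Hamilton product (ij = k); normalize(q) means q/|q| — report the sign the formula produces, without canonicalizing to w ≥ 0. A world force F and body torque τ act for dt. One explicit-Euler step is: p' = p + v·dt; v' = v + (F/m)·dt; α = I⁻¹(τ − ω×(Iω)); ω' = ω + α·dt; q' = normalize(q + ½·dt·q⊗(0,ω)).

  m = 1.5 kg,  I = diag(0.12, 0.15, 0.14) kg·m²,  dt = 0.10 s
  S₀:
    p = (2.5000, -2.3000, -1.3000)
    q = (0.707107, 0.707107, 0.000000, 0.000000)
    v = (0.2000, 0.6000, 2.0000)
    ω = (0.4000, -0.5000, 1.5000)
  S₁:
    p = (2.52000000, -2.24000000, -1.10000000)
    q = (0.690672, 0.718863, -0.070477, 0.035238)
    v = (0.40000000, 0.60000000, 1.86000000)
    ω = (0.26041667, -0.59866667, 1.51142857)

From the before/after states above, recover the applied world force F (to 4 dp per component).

F = (3.0000, 0.0000, -2.1000)

velocity change Δv = (0.20000000, 0.00000000, -0.14000000)
F = m·Δv/dt = (3.0000, 0.0000, -2.1000)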